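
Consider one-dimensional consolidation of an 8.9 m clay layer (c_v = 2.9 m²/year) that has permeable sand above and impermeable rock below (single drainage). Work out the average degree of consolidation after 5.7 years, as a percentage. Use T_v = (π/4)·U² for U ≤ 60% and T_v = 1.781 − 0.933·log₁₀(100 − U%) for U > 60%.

Drainage path length: H_d = H = 8.9 m (single drainage).
T_v = c_v·t/H_d² = 2.9×5.7/8.9² = 0.20869.
T_v = 0.20869 corresponds to the U ≤ 60% branch:
U = √(4T_v/π) = 0.5155

U ≈ 51.5 %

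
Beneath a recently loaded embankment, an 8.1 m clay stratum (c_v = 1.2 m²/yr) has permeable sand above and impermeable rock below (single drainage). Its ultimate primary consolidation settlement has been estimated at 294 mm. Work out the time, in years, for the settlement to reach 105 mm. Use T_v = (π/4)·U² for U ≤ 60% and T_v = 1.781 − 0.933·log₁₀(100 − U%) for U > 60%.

Drainage path length: H_d = H = 8.1 m (single drainage).
U = S(t)/S_ult = 105/294 = 0.3571.
U ≤ 60%: T_v = (π/4)·U² = (π/4)×0.35714² = 0.10018.
t = T_v·H_d²/c_v = 0.10018×8.1²/1.2 = 5.477 years.

t ≈ 5.48 years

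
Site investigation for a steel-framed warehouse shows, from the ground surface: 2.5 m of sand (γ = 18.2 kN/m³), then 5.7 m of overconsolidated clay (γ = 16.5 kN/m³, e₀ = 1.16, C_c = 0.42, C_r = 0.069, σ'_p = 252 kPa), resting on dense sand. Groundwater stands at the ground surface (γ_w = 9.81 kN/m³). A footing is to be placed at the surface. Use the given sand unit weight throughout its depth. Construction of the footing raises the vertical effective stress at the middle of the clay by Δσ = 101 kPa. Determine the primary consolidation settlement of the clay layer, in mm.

S_c ≈ 99.6 mm

Mid-depth of clay below the ground surface: z = 2.5 + 5.7/2 = 5.35 m.
Total vertical stress at mid-clay: σ_v = 18.2×2.5 + 16.5×2.85 = 92.525 kPa.
Pore pressure: u = 9.81×(5.35 − 0) = 52.483 kPa.
Initial effective stress: σ'_0 = σ_v − u = 92.525 − 52.483 = 40.042 kPa.
Final effective stress: σ'_f = 40.042 + 101 = 141.04 kPa.
σ'_f = 141.04 ≤ σ'_p = 252 kPa, so the clay remains overconsolidated and only the recompression index applies:
S_c = C_r·H/(1+e₀)·log₁₀(σ'_f/σ'_0) = 0.069×5.7/2.16×log₁₀(141.04/40.042)
    = 0.18208 × 0.54683 = 0.09957 m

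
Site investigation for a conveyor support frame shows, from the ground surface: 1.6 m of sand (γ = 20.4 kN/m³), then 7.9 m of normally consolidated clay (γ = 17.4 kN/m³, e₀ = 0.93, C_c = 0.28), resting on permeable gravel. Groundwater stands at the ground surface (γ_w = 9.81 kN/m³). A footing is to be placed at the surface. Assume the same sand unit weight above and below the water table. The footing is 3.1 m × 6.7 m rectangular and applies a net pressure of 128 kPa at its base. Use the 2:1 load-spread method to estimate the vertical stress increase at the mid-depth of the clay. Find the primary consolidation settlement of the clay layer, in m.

S_c ≈ 0.213 m

Mid-depth of clay below the ground surface: z = 1.6 + 7.9/2 = 5.55 m.
Total vertical stress at mid-clay: σ_v = 20.4×1.6 + 17.4×3.95 = 101.37 kPa.
Pore pressure: u = 9.81×(5.55 − 0) = 54.446 kPa.
Initial effective stress: σ'_0 = σ_v − u = 101.37 − 54.446 = 46.924 kPa.
Stress increase at mid-clay by the 2:1 spreading method:
Δσ = qBL/((B+z)(L+z)) = 128×3.1×6.7/((3.1+5.55)(6.7+5.55)) = 25.09 kPa
Final effective stress: σ'_f = σ'_0 + Δσ = 46.924 + 25.09 = 72.014 kPa.
Normally consolidated clay, so the full stress increment lies on the virgin compression line:
S_c = C_c·H/(1+e₀)·log₁₀(σ'_f/σ'_0) = 0.28×7.9/(1+0.93)×log₁₀(72.014/46.924)
    = 1.1461 × 0.18602 = 0.2132 m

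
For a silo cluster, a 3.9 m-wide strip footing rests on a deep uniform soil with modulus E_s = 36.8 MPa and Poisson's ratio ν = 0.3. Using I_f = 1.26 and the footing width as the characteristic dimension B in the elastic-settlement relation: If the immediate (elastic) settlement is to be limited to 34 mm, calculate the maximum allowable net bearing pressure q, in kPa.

E_s = 36.8 MPa = 36800 kPa.
S_e = q·B·(1−ν²)/E_s · I_f  ⇒  q = S_e·E_s / (B·(1−ν²)·I_f).
q = 0.034 × 36800 / (3.9 × 0.91 × 1.26) = 279.8 kPa

q ≈ 280 kPa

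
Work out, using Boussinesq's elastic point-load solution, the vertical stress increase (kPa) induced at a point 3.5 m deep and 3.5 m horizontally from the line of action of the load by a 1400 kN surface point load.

Boussinesq vertical stress below a point load on an elastic half-space:
Δσ_z = 3P/(2πz²) · [1 + (r/z)²]^(−5/2)
r/z = 3.5/3.5 = 1; [1+(r/z)²]^(−5/2) = 0.17678.
Δσ_z = 3×1400/(2π×3.5²) × 0.17678 = 54.567 × 0.17678 = 9.646 kPa

Δσ_z ≈ 9.65 kPa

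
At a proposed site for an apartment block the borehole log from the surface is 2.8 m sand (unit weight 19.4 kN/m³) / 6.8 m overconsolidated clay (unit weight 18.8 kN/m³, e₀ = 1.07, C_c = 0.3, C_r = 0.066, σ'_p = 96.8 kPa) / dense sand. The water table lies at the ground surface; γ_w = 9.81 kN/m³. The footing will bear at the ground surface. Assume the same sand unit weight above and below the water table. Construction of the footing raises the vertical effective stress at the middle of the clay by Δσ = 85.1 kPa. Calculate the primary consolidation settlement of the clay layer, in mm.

S_c ≈ 215 mm

Mid-depth of clay below the ground surface: z = 2.8 + 6.8/2 = 6.2 m.
Total vertical stress at mid-clay: σ_v = 19.4×2.8 + 18.8×3.4 = 118.24 kPa.
Pore pressure: u = 9.81×(6.2 − 0) = 60.822 kPa.
Initial effective stress: σ'_0 = σ_v − u = 118.24 − 60.822 = 57.418 kPa.
Final effective stress: σ'_f = 57.418 + 85.1 = 142.52 kPa.
σ'_f = 142.52 > σ'_p = 96.8 kPa, so the stress path crosses the preconsolidation pressure — recompression up to σ'_p, then virgin compression beyond:
S_c = H/(1+e₀)·[C_r·log₁₀(σ'_p/σ'_0) + C_c·log₁₀(σ'_f/σ'_p)]
    = 6.8/2.07 × [0.066×log₁₀(96.8/57.418) + 0.3×log₁₀(142.52/96.8)]
    = 3.285 × [0.014971 + 0.0504] = 0.2147 m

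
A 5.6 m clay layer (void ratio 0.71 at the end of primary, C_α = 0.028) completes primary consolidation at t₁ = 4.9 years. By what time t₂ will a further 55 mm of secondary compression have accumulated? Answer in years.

S_s = C_α·H/(1+e_p)·log₁₀(t₂/t₁) ⇒ log₁₀(t₂/t₁) = S_s·(1+e_p)/(C_α·H).
log₁₀(t₂/t₁) = 0.055 × (1+0.71) / (0.028×5.6) = 0.5998
t₂ = t₁ × 10^0.5998 = 4.9 × 3.979 = 19.5 years

t₂ ≈ 19.5 years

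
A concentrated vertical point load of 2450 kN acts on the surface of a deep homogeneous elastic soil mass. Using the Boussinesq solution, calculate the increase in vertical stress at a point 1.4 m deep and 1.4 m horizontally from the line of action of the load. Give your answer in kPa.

Δσ_z ≈ 106 kPa

Boussinesq vertical stress below a point load on an elastic half-space:
Δσ_z = 3P/(2πz²) · [1 + (r/z)²]^(−5/2)
r/z = 1.4/1.4 = 1; [1+(r/z)²]^(−5/2) = 0.17678.
Δσ_z = 3×2450/(2π×1.4²) × 0.17678 = 596.83 × 0.17678 = 105.5 kPa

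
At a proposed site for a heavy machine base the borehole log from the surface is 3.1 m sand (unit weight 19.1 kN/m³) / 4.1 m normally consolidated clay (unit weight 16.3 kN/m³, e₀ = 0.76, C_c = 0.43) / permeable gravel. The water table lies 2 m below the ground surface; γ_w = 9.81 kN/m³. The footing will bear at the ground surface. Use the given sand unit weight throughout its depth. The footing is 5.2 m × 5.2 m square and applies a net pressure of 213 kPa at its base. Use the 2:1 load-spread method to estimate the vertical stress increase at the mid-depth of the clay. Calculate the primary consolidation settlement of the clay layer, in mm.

S_c ≈ 273 mm

Mid-depth of clay below the ground surface: z = 3.1 + 4.1/2 = 5.15 m.
Total vertical stress at mid-clay: σ_v = 19.1×3.1 + 16.3×2.05 = 92.625 kPa.
Pore pressure: u = 9.81×(5.15 − 2) = 30.902 kPa.
Initial effective stress: σ'_0 = σ_v − u = 92.625 − 30.902 = 61.723 kPa.
Stress increase at mid-clay by the 2:1 spreading method:
Δσ = qBL/((B+z)(L+z)) = 213×5.2×5.2/((5.2+5.15)(5.2+5.15)) = 53.766 kPa
Final effective stress: σ'_f = σ'_0 + Δσ = 61.723 + 53.766 = 115.49 kPa.
Normally consolidated clay, so the full stress increment lies on the virgin compression line:
S_c = C_c·H/(1+e₀)·log₁₀(σ'_f/σ'_0) = 0.43×4.1/(1+0.76)×log₁₀(115.49/61.723)
    = 1.0017 × 0.2721 = 0.2726 m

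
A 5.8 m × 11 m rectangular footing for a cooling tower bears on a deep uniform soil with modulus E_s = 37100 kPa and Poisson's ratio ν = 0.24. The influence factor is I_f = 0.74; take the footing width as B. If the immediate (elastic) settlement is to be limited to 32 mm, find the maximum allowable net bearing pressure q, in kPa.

q ≈ 294 kPa

S_e = q·B·(1−ν²)/E_s · I_f  ⇒  q = S_e·E_s / (B·(1−ν²)·I_f).
q = 0.032 × 37100 / (5.8 × 0.9424 × 0.74) = 293.5 kPa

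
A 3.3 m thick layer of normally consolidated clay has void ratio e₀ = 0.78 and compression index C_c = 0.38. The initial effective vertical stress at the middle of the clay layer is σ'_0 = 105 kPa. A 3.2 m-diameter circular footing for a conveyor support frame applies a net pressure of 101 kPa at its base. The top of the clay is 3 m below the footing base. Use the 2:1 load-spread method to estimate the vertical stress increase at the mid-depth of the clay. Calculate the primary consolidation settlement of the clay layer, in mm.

Mid-depth of clay below the footing base: z = 3 + 3.3/2 = 4.65 m.
Stress increase at mid-clay by the 2:1 spreading method:
Δσ ≈ qD²/(D+z)² = 101×3.2²/(3.2+4.65)² = 16.783 kPa
Final effective stress: σ'_f = σ'_0 + Δσ = 105 + 16.783 = 121.78 kPa.
Normally consolidated clay, so the full stress increment lies on the virgin compression line:
S_c = C_c·H/(1+e₀)·log₁₀(σ'_f/σ'_0) = 0.38×3.3/(1+0.78)×log₁₀(121.78/105)
    = 0.70449 × 0.064387 = 0.04536 m

S_c ≈ 45.4 mm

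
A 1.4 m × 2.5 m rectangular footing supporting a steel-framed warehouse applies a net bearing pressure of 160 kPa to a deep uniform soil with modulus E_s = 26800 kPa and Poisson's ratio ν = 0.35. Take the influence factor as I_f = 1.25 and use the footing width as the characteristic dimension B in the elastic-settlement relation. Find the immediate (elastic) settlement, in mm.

Immediate (elastic) settlement: S_e = q·B·(1−ν²)/E_s · I_f.
S_e = 160 × 1.4 × (1 − 0.35²) / 26800 × 1.25
    = 160 × 1.4 × 0.8775 / 26800 × 1.25
    = 0.009168 m = 9.168 mm

S_e ≈ 9.17 mm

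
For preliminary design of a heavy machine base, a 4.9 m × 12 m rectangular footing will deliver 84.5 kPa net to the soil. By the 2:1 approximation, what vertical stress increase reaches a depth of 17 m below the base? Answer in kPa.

By the 2:1 method the load spreads at 1 horizontal : 2 vertical, so at depth z the loaded area has grown by z in each plan dimension:
Δσ = qBL/((B+z)(L+z)) = 84.5×4.9×12/((4.9+17)(12+17)) = 7.8233 kPa

Δσ_z ≈ 7.82 kPa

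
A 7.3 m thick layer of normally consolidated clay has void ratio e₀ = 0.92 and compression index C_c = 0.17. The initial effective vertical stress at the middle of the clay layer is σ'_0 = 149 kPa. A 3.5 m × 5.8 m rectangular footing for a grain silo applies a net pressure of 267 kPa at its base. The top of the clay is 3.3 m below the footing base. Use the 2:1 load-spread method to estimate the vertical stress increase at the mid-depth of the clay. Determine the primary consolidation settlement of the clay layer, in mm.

S_c ≈ 67.8 mm

Mid-depth of clay below the footing base: z = 3.3 + 7.3/2 = 6.95 m.
Stress increase at mid-clay by the 2:1 spreading method:
Δσ = qBL/((B+z)(L+z)) = 267×3.5×5.8/((3.5+6.95)(5.8+6.95)) = 40.68 kPa
Final effective stress: σ'_f = σ'_0 + Δσ = 149 + 40.68 = 189.68 kPa.
Normally consolidated clay, so the full stress increment lies on the virgin compression line:
S_c = C_c·H/(1+e₀)·log₁₀(σ'_f/σ'_0) = 0.17×7.3/(1+0.92)×log₁₀(189.68/149)
    = 0.64635 × 0.10484 = 0.06776 m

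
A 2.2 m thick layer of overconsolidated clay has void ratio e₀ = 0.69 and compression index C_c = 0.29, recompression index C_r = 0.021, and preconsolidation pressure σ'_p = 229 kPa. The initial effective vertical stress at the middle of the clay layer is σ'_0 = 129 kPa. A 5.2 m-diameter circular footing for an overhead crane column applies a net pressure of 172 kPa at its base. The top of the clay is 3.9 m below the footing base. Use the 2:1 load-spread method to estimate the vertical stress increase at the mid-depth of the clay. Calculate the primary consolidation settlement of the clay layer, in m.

Mid-depth of clay below the footing base: z = 3.9 + 2.2/2 = 5 m.
Stress increase at mid-clay by the 2:1 spreading method:
Δσ ≈ qD²/(D+z)² = 172×5.2²/(5.2+5)² = 44.703 kPa
Final effective stress: σ'_f = 129 + 44.703 = 173.7 kPa.
σ'_f = 173.7 ≤ σ'_p = 229 kPa, so the clay remains overconsolidated and only the recompression index applies:
S_c = C_r·H/(1+e₀)·log₁₀(σ'_f/σ'_0) = 0.021×2.2/1.69×log₁₀(173.7/129)
    = 0.027338 × 0.12921 = 0.003532 m

S_c ≈ 0.00353 m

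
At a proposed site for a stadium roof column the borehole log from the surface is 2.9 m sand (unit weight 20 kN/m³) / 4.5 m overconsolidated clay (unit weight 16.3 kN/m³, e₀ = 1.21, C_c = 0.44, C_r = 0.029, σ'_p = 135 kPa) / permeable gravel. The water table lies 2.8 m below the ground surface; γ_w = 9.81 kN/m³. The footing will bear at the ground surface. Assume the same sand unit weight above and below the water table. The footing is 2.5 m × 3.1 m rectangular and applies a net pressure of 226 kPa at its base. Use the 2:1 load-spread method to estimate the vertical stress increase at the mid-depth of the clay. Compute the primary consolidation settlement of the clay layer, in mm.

Mid-depth of clay below the ground surface: z = 2.9 + 4.5/2 = 5.15 m.
Total vertical stress at mid-clay: σ_v = 20×2.9 + 16.3×2.25 = 94.675 kPa.
Pore pressure: u = 9.81×(5.15 − 2.8) = 23.054 kPa.
Initial effective stress: σ'_0 = σ_v − u = 94.675 − 23.054 = 71.621 kPa.
Stress increase at mid-clay by the 2:1 spreading method:
Δσ = qBL/((B+z)(L+z)) = 226×2.5×3.1/((2.5+5.15)(3.1+5.15)) = 27.752 kPa
Final effective stress: σ'_f = 71.621 + 27.752 = 99.373 kPa.
σ'_f = 99.373 ≤ σ'_p = 135 kPa, so the clay remains overconsolidated and only the recompression index applies:
S_c = C_r·H/(1+e₀)·log₁₀(σ'_f/σ'_0) = 0.029×4.5/2.21×log₁₀(99.373/71.621)
    = 0.05905 × 0.14223 = 0.008399 m

S_c ≈ 8.4 mm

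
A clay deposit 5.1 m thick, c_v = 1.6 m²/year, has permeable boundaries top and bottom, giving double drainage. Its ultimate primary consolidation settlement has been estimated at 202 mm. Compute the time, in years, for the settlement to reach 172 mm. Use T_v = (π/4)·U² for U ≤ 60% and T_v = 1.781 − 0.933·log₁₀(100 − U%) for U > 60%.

t ≈ 2.8 years

Drainage path length: H_d = H/2 = 2.55 m (double drainage).
U = S(t)/S_ult = 172/202 = 0.8515.
U > 60%: T_v = 1.781 − 0.933·log₁₀(100 − 85.149) = 0.68774.
t = T_v·H_d²/c_v = 0.68774×2.55²/1.6 = 2.795 years.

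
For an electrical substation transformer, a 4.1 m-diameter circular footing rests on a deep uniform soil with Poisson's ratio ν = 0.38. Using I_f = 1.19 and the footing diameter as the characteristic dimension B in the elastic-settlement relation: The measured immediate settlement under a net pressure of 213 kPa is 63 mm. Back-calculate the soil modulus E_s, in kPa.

E_s ≈ 14100 kPa

S_e = q·B·(1−ν²)/E_s · I_f  ⇒  E_s = q·B·(1−ν²)·I_f / S_e.
E_s = 213 × 4.1 × 0.8556 × 1.19 / 0.063 = 14110 kPa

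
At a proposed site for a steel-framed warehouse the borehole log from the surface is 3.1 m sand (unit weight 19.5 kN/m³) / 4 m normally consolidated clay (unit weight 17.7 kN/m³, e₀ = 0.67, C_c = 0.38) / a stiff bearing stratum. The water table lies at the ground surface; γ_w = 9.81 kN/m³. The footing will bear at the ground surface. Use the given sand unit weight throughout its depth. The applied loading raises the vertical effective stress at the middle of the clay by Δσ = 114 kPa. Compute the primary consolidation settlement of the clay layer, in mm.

Mid-depth of clay below the ground surface: z = 3.1 + 4/2 = 5.1 m.
Total vertical stress at mid-clay: σ_v = 19.5×3.1 + 17.7×2 = 95.85 kPa.
Pore pressure: u = 9.81×(5.1 − 0) = 50.031 kPa.
Initial effective stress: σ'_0 = σ_v − u = 95.85 − 50.031 = 45.819 kPa.
Final effective stress: σ'_f = σ'_0 + Δσ = 45.819 + 114 = 159.82 kPa.
Normally consolidated clay, so the full stress increment lies on the virgin compression line:
S_c = C_c·H/(1+e₀)·log₁₀(σ'_f/σ'_0) = 0.38×4/(1+0.67)×log₁₀(159.82/45.819)
    = 0.91018 × 0.54259 = 0.4939 m

S_c ≈ 494 mm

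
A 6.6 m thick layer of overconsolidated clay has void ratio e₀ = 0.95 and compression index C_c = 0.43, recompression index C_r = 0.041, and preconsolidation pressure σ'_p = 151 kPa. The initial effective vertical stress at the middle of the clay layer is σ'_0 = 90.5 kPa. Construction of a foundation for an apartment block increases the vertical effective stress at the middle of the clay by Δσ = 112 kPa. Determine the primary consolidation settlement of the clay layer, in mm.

S_c ≈ 216 mm

Final effective stress: σ'_f = 90.5 + 112 = 202.5 kPa.
σ'_f = 202.5 > σ'_p = 151 kPa, so the stress path crosses the preconsolidation pressure — recompression up to σ'_p, then virgin compression beyond:
S_c = H/(1+e₀)·[C_r·log₁₀(σ'_p/σ'_0) + C_c·log₁₀(σ'_f/σ'_p)]
    = 6.6/1.95 × [0.041×log₁₀(151/90.5) + 0.43×log₁₀(202.5/151)]
    = 3.3846 × [0.0091155 + 0.054803] = 0.2163 m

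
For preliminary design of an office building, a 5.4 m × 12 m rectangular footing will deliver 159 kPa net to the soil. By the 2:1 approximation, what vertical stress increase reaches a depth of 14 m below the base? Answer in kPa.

Δσ_z ≈ 20.4 kPa

By the 2:1 method the load spreads at 1 horizontal : 2 vertical, so at depth z the loaded area has grown by z in each plan dimension:
Δσ = qBL/((B+z)(L+z)) = 159×5.4×12/((5.4+14)(12+14)) = 20.427 kPa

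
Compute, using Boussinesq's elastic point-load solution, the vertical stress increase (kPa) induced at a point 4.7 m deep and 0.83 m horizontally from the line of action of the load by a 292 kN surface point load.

Δσ_z ≈ 5.84 kPa

Boussinesq vertical stress below a point load on an elastic half-space:
Δσ_z = 3P/(2πz²) · [1 + (r/z)²]^(−5/2)
r/z = 0.83/4.7 = 0.1766; [1+(r/z)²]^(−5/2) = 0.9261.
Δσ_z = 3×292/(2π×4.7²) × 0.9261 = 6.3114 × 0.9261 = 5.845 kPa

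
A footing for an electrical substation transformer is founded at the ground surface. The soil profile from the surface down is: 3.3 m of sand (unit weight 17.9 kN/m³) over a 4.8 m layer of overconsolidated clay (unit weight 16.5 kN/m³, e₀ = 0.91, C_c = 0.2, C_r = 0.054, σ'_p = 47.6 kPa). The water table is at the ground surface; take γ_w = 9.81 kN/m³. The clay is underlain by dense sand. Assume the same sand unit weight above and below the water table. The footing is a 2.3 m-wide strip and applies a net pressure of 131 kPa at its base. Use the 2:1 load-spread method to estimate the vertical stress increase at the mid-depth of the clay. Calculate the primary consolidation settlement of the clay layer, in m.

Mid-depth of clay below the ground surface: z = 3.3 + 4.8/2 = 5.7 m.
Total vertical stress at mid-clay: σ_v = 17.9×3.3 + 16.5×2.4 = 98.67 kPa.
Pore pressure: u = 9.81×(5.7 − 0) = 55.917 kPa.
Initial effective stress: σ'_0 = σ_v − u = 98.67 − 55.917 = 42.753 kPa.
Stress increase at mid-clay by the 2:1 spreading method:
Δσ = qB/(B+z) = 131×2.3/(2.3+5.7) = 37.663 kPa
Final effective stress: σ'_f = 42.753 + 37.663 = 80.416 kPa.
σ'_f = 80.416 > σ'_p = 47.6 kPa, so the stress path crosses the preconsolidation pressure — recompression up to σ'_p, then virgin compression beyond:
S_c = H/(1+e₀)·[C_r·log₁₀(σ'_p/σ'_0) + C_c·log₁₀(σ'_f/σ'_p)]
    = 4.8/1.91 × [0.054×log₁₀(47.6/42.753) + 0.2×log₁₀(80.416/47.6)]
    = 2.5131 × [0.0025186 + 0.045547] = 0.1208 m

S_c ≈ 0.121 m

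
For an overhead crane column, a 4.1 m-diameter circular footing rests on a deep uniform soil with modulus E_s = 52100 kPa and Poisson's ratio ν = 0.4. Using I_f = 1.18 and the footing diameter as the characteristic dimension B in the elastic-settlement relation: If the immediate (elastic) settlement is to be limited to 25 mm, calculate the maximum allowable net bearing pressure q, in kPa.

S_e = q·B·(1−ν²)/E_s · I_f  ⇒  q = S_e·E_s / (B·(1−ν²)·I_f).
q = 0.025 × 52100 / (4.1 × 0.84 × 1.18) = 320.5 kPa

q ≈ 321 kPa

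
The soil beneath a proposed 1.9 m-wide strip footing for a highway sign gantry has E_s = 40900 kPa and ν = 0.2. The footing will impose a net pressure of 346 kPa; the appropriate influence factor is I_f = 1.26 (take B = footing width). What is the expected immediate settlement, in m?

Immediate (elastic) settlement: S_e = q·B·(1−ν²)/E_s · I_f.
S_e = 346 × 1.9 × (1 − 0.2²) / 40900 × 1.26
    = 346 × 1.9 × 0.96 / 40900 × 1.26
    = 0.01944 m

S_e ≈ 0.0194 m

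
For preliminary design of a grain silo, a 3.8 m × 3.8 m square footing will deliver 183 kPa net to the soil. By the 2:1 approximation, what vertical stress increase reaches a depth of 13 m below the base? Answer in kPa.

Δσ_z ≈ 9.36 kPa

By the 2:1 method the load spreads at 1 horizontal : 2 vertical, so at depth z the loaded area has grown by z in each plan dimension:
Δσ = qBL/((B+z)(L+z)) = 183×3.8×3.8/((3.8+13)(3.8+13)) = 9.3627 kPa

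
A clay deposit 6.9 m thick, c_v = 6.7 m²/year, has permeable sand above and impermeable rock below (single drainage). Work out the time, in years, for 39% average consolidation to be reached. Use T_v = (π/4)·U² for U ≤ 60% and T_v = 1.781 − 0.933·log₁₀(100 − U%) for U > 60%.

Drainage path length: H_d = H = 6.9 m (single drainage).
U ≤ 60%: T_v = (π/4)·U² = (π/4)×0.39² = 0.11946.
t = T_v·H_d²/c_v = 0.11946×6.9²/6.7 = 0.8489 years.

t ≈ 0.849 years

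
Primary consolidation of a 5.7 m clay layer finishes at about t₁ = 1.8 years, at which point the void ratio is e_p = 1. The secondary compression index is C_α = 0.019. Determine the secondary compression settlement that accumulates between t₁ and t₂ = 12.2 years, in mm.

S_s ≈ 45 mm

Secondary compression: S_s = C_α·H/(1+e_p)·log₁₀(t₂/t₁)
S_s = 0.019×5.7/(1+1)×log₁₀(12.2/1.8)
    = 0.05415 × 0.8311 = 0.045 m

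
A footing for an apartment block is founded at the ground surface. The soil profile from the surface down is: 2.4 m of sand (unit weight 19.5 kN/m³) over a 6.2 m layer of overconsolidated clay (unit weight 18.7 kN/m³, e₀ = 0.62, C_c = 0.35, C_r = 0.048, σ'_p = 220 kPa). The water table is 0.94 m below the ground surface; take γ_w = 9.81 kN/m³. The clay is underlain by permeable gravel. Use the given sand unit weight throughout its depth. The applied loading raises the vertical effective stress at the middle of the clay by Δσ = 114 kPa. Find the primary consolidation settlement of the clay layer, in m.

Mid-depth of clay below the ground surface: z = 2.4 + 6.2/2 = 5.5 m.
Total vertical stress at mid-clay: σ_v = 19.5×2.4 + 18.7×3.1 = 104.77 kPa.
Pore pressure: u = 9.81×(5.5 − 0.94) = 44.734 kPa.
Initial effective stress: σ'_0 = σ_v − u = 104.77 − 44.734 = 60.036 kPa.
Final effective stress: σ'_f = 60.036 + 114 = 174.04 kPa.
σ'_f = 174.04 ≤ σ'_p = 220 kPa, so the clay remains overconsolidated and only the recompression index applies:
S_c = C_r·H/(1+e₀)·log₁₀(σ'_f/σ'_0) = 0.048×6.2/1.62×log₁₀(174.04/60.036)
    = 0.18371 × 0.46224 = 0.08492 m

S_c ≈ 0.0849 m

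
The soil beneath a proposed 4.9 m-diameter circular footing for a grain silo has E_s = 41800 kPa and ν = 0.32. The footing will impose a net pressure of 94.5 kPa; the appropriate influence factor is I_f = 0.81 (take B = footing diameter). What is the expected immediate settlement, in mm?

Immediate (elastic) settlement: S_e = q·B·(1−ν²)/E_s · I_f.
S_e = 94.5 × 4.9 × (1 − 0.32²) / 41800 × 0.81
    = 94.5 × 4.9 × 0.8976 / 41800 × 0.81
    = 0.008054 m = 8.054 mm

S_e ≈ 8.05 mm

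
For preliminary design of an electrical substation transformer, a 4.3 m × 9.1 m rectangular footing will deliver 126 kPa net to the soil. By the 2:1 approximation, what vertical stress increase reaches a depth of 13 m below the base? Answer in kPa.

Δσ_z ≈ 12.9 kPa

By the 2:1 method the load spreads at 1 horizontal : 2 vertical, so at depth z the loaded area has grown by z in each plan dimension:
Δσ = qBL/((B+z)(L+z)) = 126×4.3×9.1/((4.3+13)(9.1+13)) = 12.896 kPa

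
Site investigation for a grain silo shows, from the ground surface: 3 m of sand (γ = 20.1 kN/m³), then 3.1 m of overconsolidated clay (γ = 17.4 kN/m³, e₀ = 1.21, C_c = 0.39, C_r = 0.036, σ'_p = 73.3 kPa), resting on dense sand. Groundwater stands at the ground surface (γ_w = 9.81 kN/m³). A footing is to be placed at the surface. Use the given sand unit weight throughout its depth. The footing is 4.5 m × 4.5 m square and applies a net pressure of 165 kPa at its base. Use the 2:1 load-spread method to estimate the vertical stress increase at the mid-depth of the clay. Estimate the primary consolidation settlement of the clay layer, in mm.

S_c ≈ 42.6 mm

Mid-depth of clay below the ground surface: z = 3 + 3.1/2 = 4.55 m.
Total vertical stress at mid-clay: σ_v = 20.1×3 + 17.4×1.55 = 87.27 kPa.
Pore pressure: u = 9.81×(4.55 − 0) = 44.636 kPa.
Initial effective stress: σ'_0 = σ_v − u = 87.27 − 44.636 = 42.634 kPa.
Stress increase at mid-clay by the 2:1 spreading method:
Δσ = qBL/((B+z)(L+z)) = 165×4.5×4.5/((4.5+4.55)(4.5+4.55)) = 40.795 kPa
Final effective stress: σ'_f = 42.634 + 40.795 = 83.429 kPa.
σ'_f = 83.429 > σ'_p = 73.3 kPa, so the stress path crosses the preconsolidation pressure — recompression up to σ'_p, then virgin compression beyond:
S_c = H/(1+e₀)·[C_r·log₁₀(σ'_p/σ'_0) + C_c·log₁₀(σ'_f/σ'_p)]
    = 3.1/2.21 × [0.036×log₁₀(73.3/42.634) + 0.39×log₁₀(83.429/73.3)]
    = 1.4027 × [0.0084725 + 0.021923] = 0.04264 m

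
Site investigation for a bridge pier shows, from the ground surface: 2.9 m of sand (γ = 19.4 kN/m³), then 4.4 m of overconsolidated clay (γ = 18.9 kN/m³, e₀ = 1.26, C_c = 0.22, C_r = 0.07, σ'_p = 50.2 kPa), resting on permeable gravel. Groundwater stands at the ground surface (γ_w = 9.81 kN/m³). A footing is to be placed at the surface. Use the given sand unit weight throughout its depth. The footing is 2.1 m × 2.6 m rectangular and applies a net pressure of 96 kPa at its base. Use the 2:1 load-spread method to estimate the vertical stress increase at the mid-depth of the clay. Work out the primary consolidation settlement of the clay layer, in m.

S_c ≈ 0.0274 m

Mid-depth of clay below the ground surface: z = 2.9 + 4.4/2 = 5.1 m.
Total vertical stress at mid-clay: σ_v = 19.4×2.9 + 18.9×2.2 = 97.84 kPa.
Pore pressure: u = 9.81×(5.1 − 0) = 50.031 kPa.
Initial effective stress: σ'_0 = σ_v − u = 97.84 − 50.031 = 47.809 kPa.
Stress increase at mid-clay by the 2:1 spreading method:
Δσ = qBL/((B+z)(L+z)) = 96×2.1×2.6/((2.1+5.1)(2.6+5.1)) = 9.4545 kPa
Final effective stress: σ'_f = 47.809 + 9.4545 = 57.263 kPa.
σ'_f = 57.263 > σ'_p = 50.2 kPa, so the stress path crosses the preconsolidation pressure — recompression up to σ'_p, then virgin compression beyond:
S_c = H/(1+e₀)·[C_r·log₁₀(σ'_p/σ'_0) + C_c·log₁₀(σ'_f/σ'_p)]
    = 4.4/2.26 × [0.07×log₁₀(50.2/47.809) + 0.22×log₁₀(57.263/50.2)]
    = 1.9469 × [0.0014836 + 0.012577] = 0.02737 m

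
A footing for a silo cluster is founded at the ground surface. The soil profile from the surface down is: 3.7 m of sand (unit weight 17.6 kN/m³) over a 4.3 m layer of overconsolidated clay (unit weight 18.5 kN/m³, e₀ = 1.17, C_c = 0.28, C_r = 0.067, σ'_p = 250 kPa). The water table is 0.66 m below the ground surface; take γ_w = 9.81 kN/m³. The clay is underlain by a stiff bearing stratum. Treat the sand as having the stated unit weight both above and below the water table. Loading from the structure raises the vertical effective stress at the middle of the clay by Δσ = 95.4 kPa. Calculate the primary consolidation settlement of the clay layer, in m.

S_c ≈ 0.0587 m

Mid-depth of clay below the ground surface: z = 3.7 + 4.3/2 = 5.85 m.
Total vertical stress at mid-clay: σ_v = 17.6×3.7 + 18.5×2.15 = 104.9 kPa.
Pore pressure: u = 9.81×(5.85 − 0.66) = 50.914 kPa.
Initial effective stress: σ'_0 = σ_v − u = 104.9 − 50.914 = 53.986 kPa.
Final effective stress: σ'_f = 53.986 + 95.4 = 149.39 kPa.
σ'_f = 149.39 ≤ σ'_p = 250 kPa, so the clay remains overconsolidated and only the recompression index applies:
S_c = C_r·H/(1+e₀)·log₁₀(σ'_f/σ'_0) = 0.067×4.3/2.17×log₁₀(149.39/53.986)
    = 0.13277 × 0.44204 = 0.05869 m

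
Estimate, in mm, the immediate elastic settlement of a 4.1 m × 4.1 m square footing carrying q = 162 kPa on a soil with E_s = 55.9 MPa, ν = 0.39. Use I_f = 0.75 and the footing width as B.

Immediate (elastic) settlement: S_e = q·B·(1−ν²)/E_s · I_f.
E_s = 55.9 MPa = 55900 kPa.
S_e = 162 × 4.1 × (1 − 0.39²) / 55900 × 0.75
    = 162 × 4.1 × 0.8479 / 55900 × 0.75
    = 0.007556 m = 7.556 mm

S_e ≈ 7.56 mm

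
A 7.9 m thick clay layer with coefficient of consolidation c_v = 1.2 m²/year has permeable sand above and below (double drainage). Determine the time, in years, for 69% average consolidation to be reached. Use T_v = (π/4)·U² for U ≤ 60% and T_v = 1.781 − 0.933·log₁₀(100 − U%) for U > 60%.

t ≈ 5.07 years

Drainage path length: H_d = H/2 = 3.95 m (double drainage).
U > 60%: T_v = 1.781 − 0.933·log₁₀(100 − 69) = 0.38956.
t = T_v·H_d²/c_v = 0.38956×3.95²/1.2 = 5.065 years.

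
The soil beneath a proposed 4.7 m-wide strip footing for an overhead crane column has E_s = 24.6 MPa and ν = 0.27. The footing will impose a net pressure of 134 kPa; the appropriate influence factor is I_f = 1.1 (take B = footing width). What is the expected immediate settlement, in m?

Immediate (elastic) settlement: S_e = q·B·(1−ν²)/E_s · I_f.
E_s = 24.6 MPa = 24600 kPa.
S_e = 134 × 4.7 × (1 − 0.27²) / 24600 × 1.1
    = 134 × 4.7 × 0.9271 / 24600 × 1.1
    = 0.02611 m

S_e ≈ 0.0261 m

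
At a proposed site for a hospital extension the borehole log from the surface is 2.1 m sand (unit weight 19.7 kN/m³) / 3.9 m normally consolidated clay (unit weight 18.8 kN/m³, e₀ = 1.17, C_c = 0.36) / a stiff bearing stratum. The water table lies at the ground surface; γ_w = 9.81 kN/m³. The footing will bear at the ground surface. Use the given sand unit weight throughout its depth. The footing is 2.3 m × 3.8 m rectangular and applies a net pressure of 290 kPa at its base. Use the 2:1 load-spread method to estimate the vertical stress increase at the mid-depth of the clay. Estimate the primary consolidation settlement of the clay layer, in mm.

Mid-depth of clay below the ground surface: z = 2.1 + 3.9/2 = 4.05 m.
Total vertical stress at mid-clay: σ_v = 19.7×2.1 + 18.8×1.95 = 78.03 kPa.
Pore pressure: u = 9.81×(4.05 − 0) = 39.73 kPa.
Initial effective stress: σ'_0 = σ_v − u = 78.03 − 39.73 = 38.3 kPa.
Stress increase at mid-clay by the 2:1 spreading method:
Δσ = qBL/((B+z)(L+z)) = 290×2.3×3.8/((2.3+4.05)(3.8+4.05)) = 50.847 kPa
Final effective stress: σ'_f = σ'_0 + Δσ = 38.3 + 50.847 = 89.147 kPa.
Normally consolidated clay, so the full stress increment lies on the virgin compression line:
S_c = C_c·H/(1+e₀)·log₁₀(σ'_f/σ'_0) = 0.36×3.9/(1+1.17)×log₁₀(89.147/38.3)
    = 0.647 × 0.36691 = 0.2374 m

S_c ≈ 237 mm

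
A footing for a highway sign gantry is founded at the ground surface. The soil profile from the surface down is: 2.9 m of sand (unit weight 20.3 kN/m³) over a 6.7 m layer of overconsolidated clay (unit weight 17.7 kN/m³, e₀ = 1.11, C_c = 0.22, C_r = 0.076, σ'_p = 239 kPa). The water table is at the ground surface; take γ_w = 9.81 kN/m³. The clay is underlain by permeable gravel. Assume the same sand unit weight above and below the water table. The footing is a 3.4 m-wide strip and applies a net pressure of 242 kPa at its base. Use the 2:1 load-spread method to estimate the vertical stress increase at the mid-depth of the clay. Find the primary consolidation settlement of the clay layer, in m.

S_c ≈ 0.096 m

Mid-depth of clay below the ground surface: z = 2.9 + 6.7/2 = 6.25 m.
Total vertical stress at mid-clay: σ_v = 20.3×2.9 + 17.7×3.35 = 118.16 kPa.
Pore pressure: u = 9.81×(6.25 − 0) = 61.312 kPa.
Initial effective stress: σ'_0 = σ_v − u = 118.16 − 61.312 = 56.848 kPa.
Stress increase at mid-clay by the 2:1 spreading method:
Δσ = qB/(B+z) = 242×3.4/(3.4+6.25) = 85.264 kPa
Final effective stress: σ'_f = 56.848 + 85.264 = 142.11 kPa.
σ'_f = 142.11 ≤ σ'_p = 239 kPa, so the clay remains overconsolidated and only the recompression index applies:
S_c = C_r·H/(1+e₀)·log₁₀(σ'_f/σ'_0) = 0.076×6.7/2.11×log₁₀(142.11/56.848)
    = 0.24133 × 0.39791 = 0.09603 m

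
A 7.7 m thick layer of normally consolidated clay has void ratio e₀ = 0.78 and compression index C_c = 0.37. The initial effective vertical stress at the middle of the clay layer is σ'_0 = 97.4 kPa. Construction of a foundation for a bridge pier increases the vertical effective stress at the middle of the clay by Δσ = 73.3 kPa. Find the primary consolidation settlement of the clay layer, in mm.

S_c ≈ 390 mm

Final effective stress: σ'_f = σ'_0 + Δσ = 97.4 + 73.3 = 170.7 kPa.
Normally consolidated clay, so the full stress increment lies on the virgin compression line:
S_c = C_c·H/(1+e₀)·log₁₀(σ'_f/σ'_0) = 0.37×7.7/(1+0.78)×log₁₀(170.7/97.4)
    = 1.6006 × 0.24367 = 0.39 m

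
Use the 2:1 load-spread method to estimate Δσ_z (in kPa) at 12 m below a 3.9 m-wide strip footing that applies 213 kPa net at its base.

By the 2:1 method the load spreads at 1 horizontal : 2 vertical, so at depth z the loaded area has grown by z in each plan dimension:
Δσ = qB/(B+z) = 213×3.9/(3.9+12) = 52.245 kPa

Δσ_z ≈ 52.2 kPa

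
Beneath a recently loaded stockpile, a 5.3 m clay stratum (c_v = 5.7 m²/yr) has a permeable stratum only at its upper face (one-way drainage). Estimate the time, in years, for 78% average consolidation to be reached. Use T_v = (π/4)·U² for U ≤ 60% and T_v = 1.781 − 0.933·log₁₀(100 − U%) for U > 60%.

t ≈ 2.6 years

Drainage path length: H_d = H = 5.3 m (single drainage).
U > 60%: T_v = 1.781 − 0.933·log₁₀(100 − 78) = 0.52852.
t = T_v·H_d²/c_v = 0.52852×5.3²/5.7 = 2.605 years.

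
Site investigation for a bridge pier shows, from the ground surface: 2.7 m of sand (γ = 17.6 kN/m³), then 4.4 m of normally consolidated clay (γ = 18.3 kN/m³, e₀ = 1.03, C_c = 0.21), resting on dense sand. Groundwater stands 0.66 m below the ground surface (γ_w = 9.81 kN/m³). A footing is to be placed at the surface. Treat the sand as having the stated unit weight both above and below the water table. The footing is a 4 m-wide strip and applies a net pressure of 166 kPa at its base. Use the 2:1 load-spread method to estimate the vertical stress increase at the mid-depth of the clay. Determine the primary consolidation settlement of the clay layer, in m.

Mid-depth of clay below the ground surface: z = 2.7 + 4.4/2 = 4.9 m.
Total vertical stress at mid-clay: σ_v = 17.6×2.7 + 18.3×2.2 = 87.78 kPa.
Pore pressure: u = 9.81×(4.9 − 0.66) = 41.594 kPa.
Initial effective stress: σ'_0 = σ_v − u = 87.78 − 41.594 = 46.186 kPa.
Stress increase at mid-clay by the 2:1 spreading method:
Δσ = qB/(B+z) = 166×4/(4+4.9) = 74.607 kPa
Final effective stress: σ'_f = σ'_0 + Δσ = 46.186 + 74.607 = 120.79 kPa.
Normally consolidated clay, so the full stress increment lies on the virgin compression line:
S_c = C_c·H/(1+e₀)·log₁₀(σ'_f/σ'_0) = 0.21×4.4/(1+1.03)×log₁₀(120.79/46.186)
    = 0.45517 × 0.41752 = 0.19 m

S_c ≈ 0.19 m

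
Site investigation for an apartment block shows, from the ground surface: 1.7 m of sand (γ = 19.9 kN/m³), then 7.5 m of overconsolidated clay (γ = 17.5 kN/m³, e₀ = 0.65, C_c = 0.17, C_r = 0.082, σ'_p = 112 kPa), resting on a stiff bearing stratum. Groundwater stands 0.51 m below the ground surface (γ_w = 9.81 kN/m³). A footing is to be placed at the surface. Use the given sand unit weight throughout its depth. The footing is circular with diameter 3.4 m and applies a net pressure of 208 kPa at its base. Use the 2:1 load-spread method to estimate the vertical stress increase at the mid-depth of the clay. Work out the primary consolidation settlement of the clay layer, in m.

S_c ≈ 0.0763 m

Mid-depth of clay below the ground surface: z = 1.7 + 7.5/2 = 5.45 m.
Total vertical stress at mid-clay: σ_v = 19.9×1.7 + 17.5×3.75 = 99.455 kPa.
Pore pressure: u = 9.81×(5.45 − 0.51) = 48.461 kPa.
Initial effective stress: σ'_0 = σ_v − u = 99.455 − 48.461 = 50.994 kPa.
Stress increase at mid-clay by the 2:1 spreading method:
Δσ ≈ qD²/(D+z)² = 208×3.4²/(3.4+5.45)² = 30.7 kPa
Final effective stress: σ'_f = 50.994 + 30.7 = 81.694 kPa.
σ'_f = 81.694 ≤ σ'_p = 112 kPa, so the clay remains overconsolidated and only the recompression index applies:
S_c = C_r·H/(1+e₀)·log₁₀(σ'_f/σ'_0) = 0.082×7.5/1.65×log₁₀(81.694/50.994)
    = 0.37273 × 0.20467 = 0.07629 m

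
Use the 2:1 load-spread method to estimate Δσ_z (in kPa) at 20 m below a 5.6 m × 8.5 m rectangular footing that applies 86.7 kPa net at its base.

Δσ_z ≈ 5.66 kPa

By the 2:1 method the load spreads at 1 horizontal : 2 vertical, so at depth z the loaded area has grown by z in each plan dimension:
Δσ = qBL/((B+z)(L+z)) = 86.7×5.6×8.5/((5.6+20)(8.5+20)) = 5.6564 kPa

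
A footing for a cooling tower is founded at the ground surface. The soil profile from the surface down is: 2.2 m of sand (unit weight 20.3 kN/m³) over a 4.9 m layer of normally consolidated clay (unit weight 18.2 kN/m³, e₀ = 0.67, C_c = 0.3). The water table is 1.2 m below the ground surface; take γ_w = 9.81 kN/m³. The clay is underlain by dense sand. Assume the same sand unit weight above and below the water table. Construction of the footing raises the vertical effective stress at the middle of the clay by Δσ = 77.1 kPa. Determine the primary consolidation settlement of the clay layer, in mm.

Mid-depth of clay below the ground surface: z = 2.2 + 4.9/2 = 4.65 m.
Total vertical stress at mid-clay: σ_v = 20.3×2.2 + 18.2×2.45 = 89.25 kPa.
Pore pressure: u = 9.81×(4.65 − 1.2) = 33.845 kPa.
Initial effective stress: σ'_0 = σ_v − u = 89.25 − 33.845 = 55.405 kPa.
Final effective stress: σ'_f = σ'_0 + Δσ = 55.405 + 77.1 = 132.5 kPa.
Normally consolidated clay, so the full stress increment lies on the virgin compression line:
S_c = C_c·H/(1+e₀)·log₁₀(σ'_f/σ'_0) = 0.3×4.9/(1+0.67)×log₁₀(132.5/55.405)
    = 0.88024 × 0.37867 = 0.3333 m

S_c ≈ 333 mm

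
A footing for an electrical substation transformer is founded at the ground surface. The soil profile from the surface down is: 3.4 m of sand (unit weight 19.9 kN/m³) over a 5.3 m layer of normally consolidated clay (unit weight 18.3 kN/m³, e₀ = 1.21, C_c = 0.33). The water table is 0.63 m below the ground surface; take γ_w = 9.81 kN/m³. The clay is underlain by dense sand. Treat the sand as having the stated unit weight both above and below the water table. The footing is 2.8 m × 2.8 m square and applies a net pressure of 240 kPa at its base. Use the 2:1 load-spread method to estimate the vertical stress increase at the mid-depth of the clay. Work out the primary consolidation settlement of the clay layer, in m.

S_c ≈ 0.111 m

Mid-depth of clay below the ground surface: z = 3.4 + 5.3/2 = 6.05 m.
Total vertical stress at mid-clay: σ_v = 19.9×3.4 + 18.3×2.65 = 116.16 kPa.
Pore pressure: u = 9.81×(6.05 − 0.63) = 53.17 kPa.
Initial effective stress: σ'_0 = σ_v − u = 116.16 − 53.17 = 62.99 kPa.
Stress increase at mid-clay by the 2:1 spreading method:
Δσ = qBL/((B+z)(L+z)) = 240×2.8×2.8/((2.8+6.05)(2.8+6.05)) = 24.024 kPa
Final effective stress: σ'_f = σ'_0 + Δσ = 62.99 + 24.024 = 87.014 kPa.
Normally consolidated clay, so the full stress increment lies on the virgin compression line:
S_c = C_c·H/(1+e₀)·log₁₀(σ'_f/σ'_0) = 0.33×5.3/(1+1.21)×log₁₀(87.014/62.99)
    = 0.7914 × 0.14032 = 0.111 m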